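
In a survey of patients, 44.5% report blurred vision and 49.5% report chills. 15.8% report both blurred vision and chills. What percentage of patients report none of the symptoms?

By inclusion–exclusion:
P(at least one) = 44.5 + 49.5 − 15.8 = 78.2%
P(none) = 100% − 78.2% = 21.8%

21.8%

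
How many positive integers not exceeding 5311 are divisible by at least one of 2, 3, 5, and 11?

4023

2655 + 1770 + 1062 + 482 − 885 − 531 − 241 − 354 − 160 − 96 + 177 + 80 + 48 + 32 − 16 = 4023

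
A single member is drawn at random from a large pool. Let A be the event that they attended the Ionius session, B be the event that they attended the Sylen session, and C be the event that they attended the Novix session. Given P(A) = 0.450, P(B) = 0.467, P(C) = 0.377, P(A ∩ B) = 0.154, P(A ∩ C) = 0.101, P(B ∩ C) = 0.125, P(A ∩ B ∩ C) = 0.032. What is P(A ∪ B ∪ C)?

0.946

By inclusion-exclusion,
P(A ∪ B ∪ C) = 0.450 + 0.467 + 0.377 − 0.154 − 0.101 − 0.125 + 0.032 = 0.946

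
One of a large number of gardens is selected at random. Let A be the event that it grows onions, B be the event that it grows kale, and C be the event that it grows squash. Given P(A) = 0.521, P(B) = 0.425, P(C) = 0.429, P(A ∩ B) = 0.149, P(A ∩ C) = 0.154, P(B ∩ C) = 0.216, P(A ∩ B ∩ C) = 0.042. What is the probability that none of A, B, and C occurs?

0.102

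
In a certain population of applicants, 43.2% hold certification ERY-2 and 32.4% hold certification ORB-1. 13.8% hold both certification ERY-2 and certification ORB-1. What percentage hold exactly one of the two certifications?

48.0%

P(exactly one) = 43.2 + 32.4 − 2·13.8 = 48.0%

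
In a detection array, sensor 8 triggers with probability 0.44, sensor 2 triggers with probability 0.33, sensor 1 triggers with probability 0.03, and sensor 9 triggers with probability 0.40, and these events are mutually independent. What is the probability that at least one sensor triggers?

0.7816336

P(none) = (1 − 0.44) × (1 − 0.33) × (1 − 0.03) × (1 − 0.40) = 0.56 × 0.67 × 0.97 × 0.60 = 0.2183664
P(at least one) = 1 − 0.2183664 = 0.7816336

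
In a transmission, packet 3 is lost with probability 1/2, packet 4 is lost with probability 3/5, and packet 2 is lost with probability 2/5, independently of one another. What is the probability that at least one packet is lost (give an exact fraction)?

22/25

P(none) = (1 − 1/2) × (1 − 3/5) × (1 − 2/5) = 1/2 × 2/5 × 3/5 = 3/25
P(at least one) = 1 − 3/25 = 22/25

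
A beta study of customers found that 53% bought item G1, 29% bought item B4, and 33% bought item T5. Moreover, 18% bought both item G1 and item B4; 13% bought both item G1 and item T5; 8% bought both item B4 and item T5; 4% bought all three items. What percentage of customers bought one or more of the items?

P(at least one) = 53 + 29 + 33 − 18 − 13 − 8 + 4 = 80%

80%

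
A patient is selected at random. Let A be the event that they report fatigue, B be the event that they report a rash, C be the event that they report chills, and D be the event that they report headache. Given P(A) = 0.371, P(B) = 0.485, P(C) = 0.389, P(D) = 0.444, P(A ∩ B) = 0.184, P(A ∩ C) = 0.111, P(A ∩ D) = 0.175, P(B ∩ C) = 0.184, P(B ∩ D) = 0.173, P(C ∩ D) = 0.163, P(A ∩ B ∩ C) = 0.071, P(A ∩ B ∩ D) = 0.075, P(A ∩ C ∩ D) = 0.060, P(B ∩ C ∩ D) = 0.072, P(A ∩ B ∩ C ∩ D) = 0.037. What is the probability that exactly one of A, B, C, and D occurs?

0.395

Using the inclusion–exclusion count for exactly one event:
P(exactly one) = 0.371 + 0.485 + 0.389 + 0.444 − 2·0.184 − 2·0.111 − 2·0.175 − 2·0.184 − 2·0.173 − 2·0.163 + 3·0.071 + 3·0.075 + 3·0.060 + 3·0.072 − 4·0.037 = 0.395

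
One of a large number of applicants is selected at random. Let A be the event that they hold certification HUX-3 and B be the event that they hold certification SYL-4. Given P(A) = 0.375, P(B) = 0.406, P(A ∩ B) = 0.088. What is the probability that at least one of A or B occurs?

0.693

Apply inclusion-exclusion:
P(A ∪ B) = 0.375 + 0.406 − 0.088 = 0.693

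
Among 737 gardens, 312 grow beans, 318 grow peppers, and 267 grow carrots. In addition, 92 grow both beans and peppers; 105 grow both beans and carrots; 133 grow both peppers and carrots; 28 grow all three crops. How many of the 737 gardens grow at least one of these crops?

|at least one| = 312 + 318 + 267 − 92 − 105 − 133 + 28 = 595

595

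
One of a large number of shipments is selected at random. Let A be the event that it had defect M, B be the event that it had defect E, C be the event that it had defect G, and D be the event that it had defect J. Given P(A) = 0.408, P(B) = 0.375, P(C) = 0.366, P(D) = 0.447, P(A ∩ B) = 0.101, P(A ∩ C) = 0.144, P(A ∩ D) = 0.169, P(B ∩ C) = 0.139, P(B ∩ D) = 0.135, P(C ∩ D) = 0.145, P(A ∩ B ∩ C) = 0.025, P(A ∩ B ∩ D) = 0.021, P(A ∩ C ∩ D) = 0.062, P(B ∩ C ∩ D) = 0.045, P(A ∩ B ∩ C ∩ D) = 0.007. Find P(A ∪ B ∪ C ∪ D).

0.909

By inclusion–exclusion:
P(A ∪ B ∪ C ∪ D) = 0.408 + 0.375 + 0.366 + 0.447 − 0.101 − 0.144 − 0.169 − 0.139 − 0.135 − 0.145 + 0.025 + 0.021 + 0.062 + 0.045 − 0.007 = 0.909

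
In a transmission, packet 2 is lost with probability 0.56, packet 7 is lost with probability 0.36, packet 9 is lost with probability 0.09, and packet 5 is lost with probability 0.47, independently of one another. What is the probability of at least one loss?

P(none) = (1 − 0.56) × (1 − 0.36) × (1 − 0.09) × (1 − 0.47) = 0.44 × 0.64 × 0.91 × 0.53 = 0.13581568
P(at least one) = 1 − 0.13581568 = 0.86418432

0.86418432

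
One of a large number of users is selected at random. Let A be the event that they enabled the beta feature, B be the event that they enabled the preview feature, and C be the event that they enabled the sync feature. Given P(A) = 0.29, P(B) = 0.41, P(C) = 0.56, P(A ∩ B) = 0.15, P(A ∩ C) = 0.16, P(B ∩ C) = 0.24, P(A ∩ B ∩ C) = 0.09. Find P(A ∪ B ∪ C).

0.80

By inclusion–exclusion:
P(A ∪ B ∪ C) = 0.29 + 0.41 + 0.56 − 0.15 − 0.16 − 0.24 + 0.09 = 0.80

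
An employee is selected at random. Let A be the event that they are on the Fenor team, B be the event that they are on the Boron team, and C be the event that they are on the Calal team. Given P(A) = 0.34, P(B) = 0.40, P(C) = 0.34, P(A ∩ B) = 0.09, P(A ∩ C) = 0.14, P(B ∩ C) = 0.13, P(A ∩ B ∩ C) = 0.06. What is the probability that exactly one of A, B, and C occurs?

0.54

P(exactly one) = 0.34 + 0.40 + 0.34 − 2·0.09 − 2·0.14 − 2·0.13 + 3·0.06 = 0.54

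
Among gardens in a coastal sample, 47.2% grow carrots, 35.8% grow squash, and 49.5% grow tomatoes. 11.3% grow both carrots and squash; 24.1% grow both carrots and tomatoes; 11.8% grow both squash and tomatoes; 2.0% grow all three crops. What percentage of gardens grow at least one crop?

87.3%

Apply inclusion-exclusion:
P(≥1) = 47.2 + 35.8 + 49.5 − 11.3 − 24.1 − 11.8 + 2.0 = 87.3%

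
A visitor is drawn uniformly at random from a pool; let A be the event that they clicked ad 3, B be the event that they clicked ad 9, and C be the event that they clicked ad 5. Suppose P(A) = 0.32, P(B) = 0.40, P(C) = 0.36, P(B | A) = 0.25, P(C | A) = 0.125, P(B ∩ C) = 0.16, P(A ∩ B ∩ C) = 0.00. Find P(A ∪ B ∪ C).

P(A ∩ B) = P(A)·P(B|A) = 0.32 × 0.25 = 0.08
P(A ∩ C) = P(A)·P(C|A) = 0.32 × 0.125 = 0.04
Using inclusion–exclusion:
P(A ∪ B ∪ C) = 0.32 + 0.40 + 0.36 − 0.08 − 0.04 − 0.16 + 0.00 = 0.80

0.80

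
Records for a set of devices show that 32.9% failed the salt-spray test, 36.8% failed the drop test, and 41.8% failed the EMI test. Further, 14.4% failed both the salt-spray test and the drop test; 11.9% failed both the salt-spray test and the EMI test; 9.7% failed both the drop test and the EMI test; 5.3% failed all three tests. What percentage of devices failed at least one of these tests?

Apply inclusion-exclusion:
P(≥1) = 32.9 + 36.8 + 41.8 − 14.4 − 11.9 − 9.7 + 5.3 = 80.8%

80.8%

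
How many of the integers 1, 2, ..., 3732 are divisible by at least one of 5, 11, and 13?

1227

Apply inclusion-exclusion:
⌊3732/5⌋ + ⌊3732/11⌋ + ⌊3732/13⌋ − ⌊3732/55⌋ − ⌊3732/65⌋ − ⌊3732/143⌋ + ⌊3732/715⌋ = 746 + 339 + 287 − 67 − 57 − 26 + 5 = 1227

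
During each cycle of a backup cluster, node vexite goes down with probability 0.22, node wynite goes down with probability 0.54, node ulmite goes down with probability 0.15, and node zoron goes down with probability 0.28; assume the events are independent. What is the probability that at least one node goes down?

0.7804144

P(none) = (1 − 0.22) × (1 − 0.54) × (1 − 0.15) × (1 − 0.28) = 0.78 × 0.46 × 0.85 × 0.72 = 0.2195856
P(at least one) = 1 − 0.2195856 = 0.7804144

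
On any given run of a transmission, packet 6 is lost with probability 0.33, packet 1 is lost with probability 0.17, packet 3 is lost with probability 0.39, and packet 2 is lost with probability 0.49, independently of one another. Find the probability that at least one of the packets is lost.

0.82699729

P(none) = (1 − 0.33) × (1 − 0.17) × (1 − 0.39) × (1 − 0.49) = 0.67 × 0.83 × 0.61 × 0.51 = 0.17300271
P(at least one) = 1 − 0.17300271 = 0.82699729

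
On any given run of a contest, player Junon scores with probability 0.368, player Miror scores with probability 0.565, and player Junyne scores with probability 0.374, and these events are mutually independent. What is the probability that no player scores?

0.17209992

Since the events are independent, P(none) is the product of the individual non-occurrence probabilities.
P(none) = (1 − 0.368) × (1 − 0.565) × (1 − 0.374) = 0.632 × 0.435 × 0.626 = 0.17209992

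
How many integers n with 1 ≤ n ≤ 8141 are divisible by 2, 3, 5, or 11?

6168

4070 + 2713 + 1628 + 740 − 1356 − 814 − 370 − 542 − 246 − 148 + 271 + 123 + 74 + 49 − 24 = 6168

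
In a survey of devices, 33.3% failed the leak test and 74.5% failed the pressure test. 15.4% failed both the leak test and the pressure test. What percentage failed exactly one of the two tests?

P(exactly one) = 33.3 + 74.5 − 2·15.4 = 77.0%

77.0%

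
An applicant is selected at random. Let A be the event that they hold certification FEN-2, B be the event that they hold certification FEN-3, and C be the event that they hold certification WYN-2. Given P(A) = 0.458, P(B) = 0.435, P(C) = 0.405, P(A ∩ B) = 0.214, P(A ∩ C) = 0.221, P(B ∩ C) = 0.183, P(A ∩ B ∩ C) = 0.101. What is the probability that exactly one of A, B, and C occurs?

0.365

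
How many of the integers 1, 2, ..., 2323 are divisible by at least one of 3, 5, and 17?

By inclusion-exclusion,
floor(2323/3) + floor(2323/5) + floor(2323/17) − floor(2323/15) − floor(2323/51) − floor(2323/85) + floor(2323/255) = 774 + 464 + 136 − 154 − 45 − 27 + 9 = 1157

1157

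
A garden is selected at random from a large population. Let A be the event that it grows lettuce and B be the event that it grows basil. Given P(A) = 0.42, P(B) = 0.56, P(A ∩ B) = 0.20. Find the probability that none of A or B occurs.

By inclusion–exclusion:
P(A ∪ B) = 0.42 + 0.56 − 0.20 = 0.78
P(none) = 1 − 0.78 = 0.22

0.22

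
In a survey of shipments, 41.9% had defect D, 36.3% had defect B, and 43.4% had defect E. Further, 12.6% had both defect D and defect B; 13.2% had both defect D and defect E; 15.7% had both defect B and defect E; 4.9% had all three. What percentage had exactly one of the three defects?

53.3%

By inclusion–exclusion (exactly-one form):
P(exactly one) = 41.9 + 36.3 + 43.4 − 2·12.6 − 2·13.2 − 2·15.7 + 3·4.9 = 53.3%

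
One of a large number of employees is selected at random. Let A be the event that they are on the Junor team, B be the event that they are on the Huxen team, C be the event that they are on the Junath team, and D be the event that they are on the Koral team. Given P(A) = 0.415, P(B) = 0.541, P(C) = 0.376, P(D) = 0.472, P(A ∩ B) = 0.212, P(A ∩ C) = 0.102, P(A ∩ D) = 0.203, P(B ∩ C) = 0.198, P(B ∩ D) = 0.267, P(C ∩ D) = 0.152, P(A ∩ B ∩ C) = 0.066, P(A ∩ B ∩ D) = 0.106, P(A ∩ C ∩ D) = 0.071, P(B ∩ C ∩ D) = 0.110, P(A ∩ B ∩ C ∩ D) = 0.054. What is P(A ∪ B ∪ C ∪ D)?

Apply inclusion-exclusion:
P(A ∪ B ∪ C ∪ D) = 0.415 + 0.541 + 0.376 + 0.472 − 0.212 − 0.102 − 0.203 − 0.198 − 0.267 − 0.152 + 0.066 + 0.106 + 0.071 + 0.110 − 0.054 = 0.969

0.969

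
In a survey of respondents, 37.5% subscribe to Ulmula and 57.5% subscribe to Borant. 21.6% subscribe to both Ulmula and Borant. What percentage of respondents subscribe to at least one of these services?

73.4%

P(at least one) = 37.5 + 57.5 − 21.6 = 73.4%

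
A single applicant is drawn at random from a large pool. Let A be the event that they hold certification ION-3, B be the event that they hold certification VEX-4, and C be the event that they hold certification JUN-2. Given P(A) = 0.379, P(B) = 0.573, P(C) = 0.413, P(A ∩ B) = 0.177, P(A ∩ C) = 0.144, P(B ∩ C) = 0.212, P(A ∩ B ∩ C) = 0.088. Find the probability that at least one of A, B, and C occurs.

P(A ∪ B ∪ C) = 0.379 + 0.573 + 0.413 − 0.177 − 0.144 − 0.212 + 0.088 = 0.920

0.920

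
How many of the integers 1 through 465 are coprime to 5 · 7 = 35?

319

By inclusion–exclusion:
floor(465/5) + floor(465/7) − floor(465/35) = 93 + 66 − 13 = 146
465 − 146 = 319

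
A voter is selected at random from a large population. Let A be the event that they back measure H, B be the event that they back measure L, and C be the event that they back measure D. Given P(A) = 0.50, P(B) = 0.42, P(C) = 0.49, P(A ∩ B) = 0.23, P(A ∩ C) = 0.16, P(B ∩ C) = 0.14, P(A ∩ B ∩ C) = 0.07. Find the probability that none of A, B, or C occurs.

Apply inclusion-exclusion:
P(A ∪ B ∪ C) = 0.50 + 0.42 + 0.49 − 0.23 − 0.16 − 0.14 + 0.07 = 0.95
P(none) = 1 − 0.95 = 0.05

0.05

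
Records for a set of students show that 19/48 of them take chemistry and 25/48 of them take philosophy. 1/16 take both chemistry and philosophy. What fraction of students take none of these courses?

Using inclusion–exclusion:
P(≥1) = 19/48 + 25/48 − 1/16 = 41/48
P(none) = 1 − 41/48 = 7/48

7/48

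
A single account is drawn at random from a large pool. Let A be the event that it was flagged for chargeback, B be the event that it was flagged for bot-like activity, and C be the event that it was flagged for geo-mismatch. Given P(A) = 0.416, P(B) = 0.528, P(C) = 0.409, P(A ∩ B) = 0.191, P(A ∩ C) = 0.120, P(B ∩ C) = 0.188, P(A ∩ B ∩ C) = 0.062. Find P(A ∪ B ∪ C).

0.916

Using inclusion–exclusion:
P(A ∪ B ∪ C) = 0.416 + 0.528 + 0.409 − 0.191 − 0.120 − 0.188 + 0.062 = 0.916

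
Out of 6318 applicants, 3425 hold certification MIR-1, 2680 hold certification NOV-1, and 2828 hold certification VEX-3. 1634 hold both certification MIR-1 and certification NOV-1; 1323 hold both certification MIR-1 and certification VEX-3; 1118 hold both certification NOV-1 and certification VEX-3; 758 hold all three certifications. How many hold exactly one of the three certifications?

Using the inclusion–exclusion count for exactly one event:
N(exactly one) = 3425 + 2680 + 2828 − 2·1634 − 2·1323 − 2·1118 + 3·758 = 3057

3057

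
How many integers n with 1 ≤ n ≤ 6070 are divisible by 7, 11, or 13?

⌊6070/7⌋ + ⌊6070/11⌋ + ⌊6070/13⌋ − ⌊6070/77⌋ − ⌊6070/91⌋ − ⌊6070/143⌋ + ⌊6070/1001⌋ = 867 + 551 + 466 − 78 − 66 − 42 + 6 = 1704

1704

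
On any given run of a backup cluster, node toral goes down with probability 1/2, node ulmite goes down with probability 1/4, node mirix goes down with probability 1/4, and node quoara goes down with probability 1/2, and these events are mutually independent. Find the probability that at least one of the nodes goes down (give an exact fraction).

55/64

P(none) = (1 − 1/2) × (1 − 1/4) × (1 − 1/4) × (1 − 1/2) = 1/2 × 3/4 × 3/4 × 1/2 = 9/64
P(at least one) = 1 − 9/64 = 55/64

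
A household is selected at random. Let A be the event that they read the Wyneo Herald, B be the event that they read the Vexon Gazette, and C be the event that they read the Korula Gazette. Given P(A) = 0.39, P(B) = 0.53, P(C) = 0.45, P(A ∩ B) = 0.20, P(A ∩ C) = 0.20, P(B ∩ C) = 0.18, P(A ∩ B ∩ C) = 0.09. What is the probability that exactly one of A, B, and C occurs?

P(exactly one) = 0.39 + 0.53 + 0.45 − 2·0.20 − 2·0.20 − 2·0.18 + 3·0.09 = 0.48

0.48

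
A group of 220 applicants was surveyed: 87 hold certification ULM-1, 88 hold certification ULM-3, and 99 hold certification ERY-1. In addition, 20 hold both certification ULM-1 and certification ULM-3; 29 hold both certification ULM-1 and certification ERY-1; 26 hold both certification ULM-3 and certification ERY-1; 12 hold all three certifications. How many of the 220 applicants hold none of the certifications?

N(≥1) = 87 + 88 + 99 − 20 − 29 − 26 + 12 = 211
None: 220 − 211 = 9

9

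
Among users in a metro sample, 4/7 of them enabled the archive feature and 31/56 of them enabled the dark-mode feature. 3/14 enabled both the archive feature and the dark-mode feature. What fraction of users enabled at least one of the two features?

51/56

P(≥1) = 4/7 + 31/56 − 3/14 = 51/56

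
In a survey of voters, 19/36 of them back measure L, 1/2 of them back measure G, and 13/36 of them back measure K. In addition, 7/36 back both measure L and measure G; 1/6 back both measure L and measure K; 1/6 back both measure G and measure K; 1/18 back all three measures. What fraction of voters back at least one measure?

11/12

P(at least one) = 19/36 + 1/2 + 13/36 − 7/36 − 1/6 − 1/6 + 1/18 = 11/12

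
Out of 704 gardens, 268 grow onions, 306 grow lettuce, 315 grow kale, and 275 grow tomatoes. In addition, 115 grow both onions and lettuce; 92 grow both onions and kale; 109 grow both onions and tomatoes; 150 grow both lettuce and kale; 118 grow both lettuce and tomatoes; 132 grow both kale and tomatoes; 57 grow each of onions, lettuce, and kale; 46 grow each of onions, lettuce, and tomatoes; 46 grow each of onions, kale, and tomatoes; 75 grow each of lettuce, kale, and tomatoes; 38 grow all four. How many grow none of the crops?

70

|at least one| = 268 + 306 + 315 + 275 − 115 − 92 − 109 − 150 − 118 − 132 + 57 + 46 + 46 + 75 − 38 = 634
None: 704 − 634 = 70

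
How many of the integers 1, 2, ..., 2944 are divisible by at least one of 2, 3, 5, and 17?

2206

Inclusion–exclusion gives
⌊2944/2⌋ + ⌊2944/3⌋ + ⌊2944/5⌋ + ⌊2944/17⌋ − ⌊2944/6⌋ − ⌊2944/10⌋ − ⌊2944/34⌋ − ⌊2944/15⌋ − ⌊2944/51⌋ − ⌊2944/85⌋ + ⌊2944/30⌋ + ⌊2944/102⌋ + ⌊2944/170⌋ + ⌊2944/255⌋ − ⌊2944/510⌋ = 1472 + 981 + 588 + 173 − 490 − 294 − 86 − 196 − 57 − 34 + 98 + 28 + 17 + 11 − 5 = 2206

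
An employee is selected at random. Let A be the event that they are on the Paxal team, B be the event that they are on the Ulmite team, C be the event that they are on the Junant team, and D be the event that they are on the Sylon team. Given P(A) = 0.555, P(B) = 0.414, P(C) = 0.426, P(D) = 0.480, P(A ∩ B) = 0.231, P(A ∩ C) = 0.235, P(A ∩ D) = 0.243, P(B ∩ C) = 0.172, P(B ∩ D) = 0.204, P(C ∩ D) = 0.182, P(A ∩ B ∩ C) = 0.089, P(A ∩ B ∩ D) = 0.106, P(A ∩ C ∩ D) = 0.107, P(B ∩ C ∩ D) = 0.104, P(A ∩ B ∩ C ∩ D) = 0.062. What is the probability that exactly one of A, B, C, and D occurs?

0.311

Using the inclusion–exclusion count for exactly one event:
P(exactly one) = 0.555 + 0.414 + 0.426 + 0.480 − 2·0.231 − 2·0.235 − 2·0.243 − 2·0.172 − 2·0.204 − 2·0.182 + 3·0.089 + 3·0.106 + 3·0.107 + 3·0.104 − 4·0.062 = 0.311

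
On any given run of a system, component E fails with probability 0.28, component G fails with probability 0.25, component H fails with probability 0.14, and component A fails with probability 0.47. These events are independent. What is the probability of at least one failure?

0.753868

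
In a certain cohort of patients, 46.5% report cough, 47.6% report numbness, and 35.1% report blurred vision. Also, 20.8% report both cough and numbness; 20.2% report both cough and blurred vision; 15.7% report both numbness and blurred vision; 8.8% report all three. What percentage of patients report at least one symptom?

Apply inclusion-exclusion:
P(union) = 46.5 + 47.6 + 35.1 − 20.8 − 20.2 − 15.7 + 8.8 = 81.3%

81.3%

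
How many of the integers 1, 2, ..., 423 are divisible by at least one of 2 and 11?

230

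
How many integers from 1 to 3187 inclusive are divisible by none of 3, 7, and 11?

1656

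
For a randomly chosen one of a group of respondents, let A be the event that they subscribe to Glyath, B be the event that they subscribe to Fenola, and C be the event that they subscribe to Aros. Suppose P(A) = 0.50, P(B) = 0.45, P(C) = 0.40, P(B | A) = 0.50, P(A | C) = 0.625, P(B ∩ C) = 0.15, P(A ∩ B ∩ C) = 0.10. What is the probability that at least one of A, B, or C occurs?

0.80

P(A ∩ B) = P(A)·P(B|A) = 0.50 × 0.50 = 0.25
P(A ∩ C) = P(C)·P(A|C) = 0.40 × 0.625 = 0.25
P(A ∪ B ∪ C) = 0.50 + 0.45 + 0.40 − 0.25 − 0.25 − 0.15 + 0.10 = 0.80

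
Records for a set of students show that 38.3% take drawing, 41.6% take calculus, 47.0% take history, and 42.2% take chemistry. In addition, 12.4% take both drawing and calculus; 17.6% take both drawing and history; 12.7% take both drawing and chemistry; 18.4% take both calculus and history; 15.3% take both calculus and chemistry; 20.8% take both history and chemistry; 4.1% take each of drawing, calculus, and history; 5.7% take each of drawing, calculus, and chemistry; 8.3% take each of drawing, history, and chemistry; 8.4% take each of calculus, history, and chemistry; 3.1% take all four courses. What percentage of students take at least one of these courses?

95.3%

P(at least one) = 38.3 + 41.6 + 47.0 + 42.2 − 12.4 − 17.6 − 12.7 − 18.4 − 15.3 − 20.8 + 4.1 + 5.7 + 8.3 + 8.4 − 3.1 = 95.3%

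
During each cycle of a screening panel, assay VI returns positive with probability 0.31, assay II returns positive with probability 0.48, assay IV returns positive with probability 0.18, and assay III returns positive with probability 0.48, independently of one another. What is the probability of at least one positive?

0.84700768

P(none) = (1 − 0.31) × (1 − 0.48) × (1 − 0.18) × (1 − 0.48) = 0.69 × 0.52 × 0.82 × 0.52 = 0.15299232
P(at least one) = 1 − 0.15299232 = 0.84700768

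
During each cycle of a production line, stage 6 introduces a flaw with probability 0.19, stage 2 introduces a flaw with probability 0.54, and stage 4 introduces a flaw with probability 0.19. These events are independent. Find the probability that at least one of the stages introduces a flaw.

P(none) = (1 − 0.19) × (1 − 0.54) × (1 − 0.19) = 0.81 × 0.46 × 0.81 = 0.301806
P(at least one) = 1 − 0.301806 = 0.698194

0.698194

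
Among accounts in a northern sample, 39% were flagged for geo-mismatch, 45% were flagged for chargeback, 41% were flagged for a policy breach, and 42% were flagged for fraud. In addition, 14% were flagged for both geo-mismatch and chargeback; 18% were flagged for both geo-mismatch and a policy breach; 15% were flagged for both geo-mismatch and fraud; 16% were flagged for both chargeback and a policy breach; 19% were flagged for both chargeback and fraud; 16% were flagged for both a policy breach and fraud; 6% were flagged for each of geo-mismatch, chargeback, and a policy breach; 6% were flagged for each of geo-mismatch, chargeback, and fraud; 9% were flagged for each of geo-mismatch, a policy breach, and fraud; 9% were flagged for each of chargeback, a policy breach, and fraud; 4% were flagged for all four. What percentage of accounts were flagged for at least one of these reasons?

P(≥1) = 39 + 45 + 41 + 42 − 14 − 18 − 15 − 16 − 19 − 16 + 6 + 6 + 9 + 9 − 4 = 95%

95%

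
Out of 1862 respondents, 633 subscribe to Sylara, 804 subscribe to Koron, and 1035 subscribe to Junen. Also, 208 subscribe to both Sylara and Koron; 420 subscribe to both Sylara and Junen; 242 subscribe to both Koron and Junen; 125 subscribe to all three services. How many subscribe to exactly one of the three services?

By inclusion–exclusion (exactly-one form):
|exactly one| = 633 + 804 + 1035 − 2·208 − 2·420 − 2·242 + 3·125 = 1107

1107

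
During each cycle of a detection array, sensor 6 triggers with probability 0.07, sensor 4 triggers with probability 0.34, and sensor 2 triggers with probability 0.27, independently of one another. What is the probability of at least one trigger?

0.551926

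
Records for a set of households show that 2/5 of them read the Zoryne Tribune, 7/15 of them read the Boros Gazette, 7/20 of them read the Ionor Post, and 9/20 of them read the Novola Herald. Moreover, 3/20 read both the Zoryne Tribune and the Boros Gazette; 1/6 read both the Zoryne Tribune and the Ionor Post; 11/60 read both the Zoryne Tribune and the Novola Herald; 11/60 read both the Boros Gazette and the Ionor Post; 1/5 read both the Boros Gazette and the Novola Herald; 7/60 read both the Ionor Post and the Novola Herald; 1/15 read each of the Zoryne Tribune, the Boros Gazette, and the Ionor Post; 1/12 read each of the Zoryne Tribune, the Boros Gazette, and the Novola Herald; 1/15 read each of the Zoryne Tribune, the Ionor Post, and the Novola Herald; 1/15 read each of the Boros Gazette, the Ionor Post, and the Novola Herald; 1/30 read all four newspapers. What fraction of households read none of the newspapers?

By inclusion–exclusion:
P(≥1) = 2/5 + 7/15 + 7/20 + 9/20 − 3/20 − 1/6 − 11/60 − 11/60 − 1/5 − 7/60 + 1/15 + 1/12 + 1/15 + 1/15 − 1/30 = 11/12
P(none) = 1 − 11/12 = 1/12

1/12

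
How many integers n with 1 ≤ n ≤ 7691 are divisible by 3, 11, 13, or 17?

3640

By inclusion-exclusion,
2563 + 699 + 591 + 452 − 233 − 197 − 150 − 53 − 41 − 34 + 17 + 13 + 11 + 3 − 1 = 3640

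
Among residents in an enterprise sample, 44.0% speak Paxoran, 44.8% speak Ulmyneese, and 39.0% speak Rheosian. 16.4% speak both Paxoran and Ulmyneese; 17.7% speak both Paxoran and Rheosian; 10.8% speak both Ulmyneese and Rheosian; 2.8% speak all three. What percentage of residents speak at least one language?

By inclusion-exclusion,
P(≥1) = 44.0 + 44.8 + 39.0 − 16.4 − 17.7 − 10.8 + 2.8 = 85.7%

85.7%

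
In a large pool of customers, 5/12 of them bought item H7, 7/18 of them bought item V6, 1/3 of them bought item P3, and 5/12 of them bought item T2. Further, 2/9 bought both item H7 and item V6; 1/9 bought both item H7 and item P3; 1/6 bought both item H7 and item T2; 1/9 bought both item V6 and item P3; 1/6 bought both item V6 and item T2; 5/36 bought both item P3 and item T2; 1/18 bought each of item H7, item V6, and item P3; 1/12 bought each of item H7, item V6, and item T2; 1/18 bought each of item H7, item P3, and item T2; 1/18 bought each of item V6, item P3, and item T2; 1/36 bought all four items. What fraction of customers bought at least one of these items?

Inclusion–exclusion gives
P(union) = 5/12 + 7/18 + 1/3 + 5/12 − 2/9 − 1/9 − 1/6 − 1/9 − 1/6 − 5/36 + 1/18 + 1/12 + 1/18 + 1/18 − 1/36 = 31/36

31/36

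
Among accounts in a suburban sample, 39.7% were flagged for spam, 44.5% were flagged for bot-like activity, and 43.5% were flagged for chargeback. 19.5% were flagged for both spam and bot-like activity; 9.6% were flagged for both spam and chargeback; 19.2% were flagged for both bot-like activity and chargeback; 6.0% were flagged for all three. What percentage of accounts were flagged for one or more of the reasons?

Apply inclusion-exclusion:
P(≥1) = 39.7 + 44.5 + 43.5 − 19.5 − 9.6 − 19.2 + 6.0 = 85.4%

85.4%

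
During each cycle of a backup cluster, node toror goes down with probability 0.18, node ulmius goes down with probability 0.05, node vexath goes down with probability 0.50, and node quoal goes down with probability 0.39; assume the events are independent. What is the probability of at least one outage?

P(none) = (1 − 0.18) × (1 − 0.05) × (1 − 0.50) × (1 − 0.39) = 0.82 × 0.95 × 0.50 × 0.61 = 0.237595
P(at least one) = 1 − 0.237595 = 0.762405

0.762405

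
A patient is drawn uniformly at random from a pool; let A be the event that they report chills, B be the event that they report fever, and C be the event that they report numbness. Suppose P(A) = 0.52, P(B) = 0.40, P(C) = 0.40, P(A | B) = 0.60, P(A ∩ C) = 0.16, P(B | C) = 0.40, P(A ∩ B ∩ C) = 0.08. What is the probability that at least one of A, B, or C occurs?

P(A ∩ B) = P(B)·P(A|B) = 0.40 × 0.60 = 0.24
P(B ∩ C) = P(C)·P(B|C) = 0.40 × 0.40 = 0.16
By inclusion-exclusion,
P(A ∪ B ∪ C) = 0.52 + 0.40 + 0.40 − 0.24 − 0.16 − 0.16 + 0.08 = 0.84

0.84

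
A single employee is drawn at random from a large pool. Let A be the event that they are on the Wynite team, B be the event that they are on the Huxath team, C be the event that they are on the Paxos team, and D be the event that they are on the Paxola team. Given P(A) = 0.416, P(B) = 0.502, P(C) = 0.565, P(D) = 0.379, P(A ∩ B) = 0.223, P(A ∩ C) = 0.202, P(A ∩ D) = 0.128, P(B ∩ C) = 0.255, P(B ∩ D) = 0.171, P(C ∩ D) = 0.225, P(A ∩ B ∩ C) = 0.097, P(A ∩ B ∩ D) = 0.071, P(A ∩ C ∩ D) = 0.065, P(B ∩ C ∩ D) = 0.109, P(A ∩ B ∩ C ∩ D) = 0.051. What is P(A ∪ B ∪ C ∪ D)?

Inclusion–exclusion gives
P(A ∪ B ∪ C ∪ D) = 0.416 + 0.502 + 0.565 + 0.379 − 0.223 − 0.202 − 0.128 − 0.255 − 0.171 − 0.225 + 0.097 + 0.071 + 0.065 + 0.109 − 0.051 = 0.949

0.949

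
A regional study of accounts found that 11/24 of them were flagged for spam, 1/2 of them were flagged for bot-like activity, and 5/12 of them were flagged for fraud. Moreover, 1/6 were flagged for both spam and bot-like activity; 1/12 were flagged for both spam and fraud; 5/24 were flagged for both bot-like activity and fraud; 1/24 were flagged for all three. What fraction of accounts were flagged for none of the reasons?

By inclusion–exclusion:
P(≥1) = 11/24 + 1/2 + 5/12 − 1/6 − 1/12 − 5/24 + 1/24 = 23/24
P(none) = 1 − 23/24 = 1/24

1/24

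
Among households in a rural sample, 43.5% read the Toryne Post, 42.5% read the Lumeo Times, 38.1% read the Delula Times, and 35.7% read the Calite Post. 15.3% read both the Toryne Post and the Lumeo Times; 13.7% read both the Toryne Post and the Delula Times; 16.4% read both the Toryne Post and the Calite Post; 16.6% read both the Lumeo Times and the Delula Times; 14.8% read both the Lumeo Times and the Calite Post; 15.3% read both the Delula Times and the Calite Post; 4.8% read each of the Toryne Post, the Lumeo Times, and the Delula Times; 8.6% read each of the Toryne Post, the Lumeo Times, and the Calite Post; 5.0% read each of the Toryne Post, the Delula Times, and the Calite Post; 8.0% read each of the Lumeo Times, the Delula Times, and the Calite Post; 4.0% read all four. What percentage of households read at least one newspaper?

90.1%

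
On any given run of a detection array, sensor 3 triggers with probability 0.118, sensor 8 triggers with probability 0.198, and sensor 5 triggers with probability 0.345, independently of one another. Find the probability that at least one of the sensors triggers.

0.53667658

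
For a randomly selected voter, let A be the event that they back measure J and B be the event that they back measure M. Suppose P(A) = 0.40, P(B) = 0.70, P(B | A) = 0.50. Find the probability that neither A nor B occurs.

0.10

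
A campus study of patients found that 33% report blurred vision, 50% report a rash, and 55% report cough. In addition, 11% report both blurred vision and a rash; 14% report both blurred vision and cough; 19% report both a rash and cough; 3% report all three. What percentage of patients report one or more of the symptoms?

97%

P(≥1) = 33 + 50 + 55 − 11 − 14 − 19 + 3 = 97%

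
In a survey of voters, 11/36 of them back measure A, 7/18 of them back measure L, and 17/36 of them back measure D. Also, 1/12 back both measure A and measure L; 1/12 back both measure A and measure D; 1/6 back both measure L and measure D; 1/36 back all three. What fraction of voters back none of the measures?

Apply inclusion-exclusion:
P(≥1) = 11/36 + 7/18 + 17/36 − 1/12 − 1/12 − 1/6 + 1/36 = 31/36
P(none) = 1 − 31/36 = 5/36

5/36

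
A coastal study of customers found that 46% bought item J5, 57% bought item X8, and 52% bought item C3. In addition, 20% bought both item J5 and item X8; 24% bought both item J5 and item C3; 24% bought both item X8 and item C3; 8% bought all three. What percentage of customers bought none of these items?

5%

Using inclusion–exclusion:
P(at least one) = 46 + 57 + 52 − 20 − 24 − 24 + 8 = 95%
P(none) = 100% − 95% = 5%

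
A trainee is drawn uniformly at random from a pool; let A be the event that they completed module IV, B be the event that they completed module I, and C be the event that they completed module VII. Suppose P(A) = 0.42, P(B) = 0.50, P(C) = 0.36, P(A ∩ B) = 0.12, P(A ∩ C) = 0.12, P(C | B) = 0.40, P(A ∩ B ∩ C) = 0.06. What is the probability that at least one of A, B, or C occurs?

P(B ∩ C) = P(B)·P(C|B) = 0.50 × 0.40 = 0.20
P(A ∪ B ∪ C) = 0.42 + 0.50 + 0.36 − 0.12 − 0.12 − 0.20 + 0.06 = 0.90

0.90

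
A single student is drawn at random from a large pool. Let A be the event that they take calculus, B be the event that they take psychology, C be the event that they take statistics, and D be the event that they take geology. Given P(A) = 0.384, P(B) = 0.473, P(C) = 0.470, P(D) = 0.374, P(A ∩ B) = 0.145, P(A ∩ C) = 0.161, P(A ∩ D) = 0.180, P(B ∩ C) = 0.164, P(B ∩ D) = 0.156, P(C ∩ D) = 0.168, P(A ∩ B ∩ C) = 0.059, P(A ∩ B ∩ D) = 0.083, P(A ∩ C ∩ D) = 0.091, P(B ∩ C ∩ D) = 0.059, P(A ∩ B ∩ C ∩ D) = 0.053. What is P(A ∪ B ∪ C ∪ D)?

P(A ∪ B ∪ C ∪ D) = 0.384 + 0.473 + 0.470 + 0.374 − 0.145 − 0.161 − 0.180 − 0.164 − 0.156 − 0.168 + 0.059 + 0.083 + 0.091 + 0.059 − 0.053 = 0.966

0.966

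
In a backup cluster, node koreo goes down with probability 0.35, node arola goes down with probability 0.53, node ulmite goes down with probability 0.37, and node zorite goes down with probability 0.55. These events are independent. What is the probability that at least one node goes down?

Since the events are independent, P(none) is the product of the individual non-occurrence probabilities.
P(none) = (1 − 0.35) × (1 − 0.53) × (1 − 0.37) × (1 − 0.55) = 0.65 × 0.47 × 0.63 × 0.45 = 0.08660925
P(at least one) = 1 − 0.08660925 = 0.91339075

0.91339075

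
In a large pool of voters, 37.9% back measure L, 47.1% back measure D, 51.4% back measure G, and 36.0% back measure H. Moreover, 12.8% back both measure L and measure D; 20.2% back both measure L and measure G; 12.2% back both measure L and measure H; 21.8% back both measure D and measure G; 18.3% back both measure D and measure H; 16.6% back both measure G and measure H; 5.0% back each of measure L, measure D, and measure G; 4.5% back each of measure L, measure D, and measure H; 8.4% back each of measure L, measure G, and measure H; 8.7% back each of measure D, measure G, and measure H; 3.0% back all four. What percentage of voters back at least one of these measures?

P(at least one) = 37.9 + 47.1 + 51.4 + 36.0 − 12.8 − 20.2 − 12.2 − 21.8 − 18.3 − 16.6 + 5.0 + 4.5 + 8.4 + 8.7 − 3.0 = 94.1%

94.1%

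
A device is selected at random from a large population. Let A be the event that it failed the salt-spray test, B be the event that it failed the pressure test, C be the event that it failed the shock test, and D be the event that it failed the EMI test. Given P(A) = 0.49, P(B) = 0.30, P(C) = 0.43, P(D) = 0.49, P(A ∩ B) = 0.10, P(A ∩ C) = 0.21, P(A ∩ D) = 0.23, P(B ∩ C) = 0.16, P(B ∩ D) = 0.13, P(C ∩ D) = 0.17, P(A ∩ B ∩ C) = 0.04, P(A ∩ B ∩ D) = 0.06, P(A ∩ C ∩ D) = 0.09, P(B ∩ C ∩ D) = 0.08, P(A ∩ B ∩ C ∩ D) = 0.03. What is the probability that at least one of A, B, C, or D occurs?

P(A ∪ B ∪ C ∪ D) = 0.49 + 0.30 + 0.43 + 0.49 − 0.10 − 0.21 − 0.23 − 0.16 − 0.13 − 0.17 + 0.04 + 0.06 + 0.09 + 0.08 − 0.03 = 0.95

0.95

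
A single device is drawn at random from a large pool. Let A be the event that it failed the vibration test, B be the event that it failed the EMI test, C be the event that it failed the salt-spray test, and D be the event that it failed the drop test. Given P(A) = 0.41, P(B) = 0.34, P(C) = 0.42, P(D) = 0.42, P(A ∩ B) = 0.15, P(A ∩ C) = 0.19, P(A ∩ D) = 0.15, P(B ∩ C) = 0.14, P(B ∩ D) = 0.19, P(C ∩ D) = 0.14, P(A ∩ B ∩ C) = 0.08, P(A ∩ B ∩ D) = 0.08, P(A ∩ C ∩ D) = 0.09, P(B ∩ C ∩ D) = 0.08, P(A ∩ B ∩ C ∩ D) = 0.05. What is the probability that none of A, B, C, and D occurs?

Apply inclusion-exclusion:
P(A ∪ B ∪ C ∪ D) = 0.41 + 0.34 + 0.42 + 0.42 − 0.15 − 0.19 − 0.15 − 0.14 − 0.19 − 0.14 + 0.08 + 0.08 + 0.09 + 0.08 − 0.05 = 0.91
P(none) = 1 − 0.91 = 0.09

0.09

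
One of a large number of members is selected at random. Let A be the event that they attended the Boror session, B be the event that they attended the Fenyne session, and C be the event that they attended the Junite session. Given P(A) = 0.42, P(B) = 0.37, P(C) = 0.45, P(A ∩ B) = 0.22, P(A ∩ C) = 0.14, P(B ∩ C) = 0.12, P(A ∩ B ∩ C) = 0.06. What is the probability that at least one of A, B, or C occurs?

Inclusion–exclusion gives
P(A ∪ B ∪ C) = 0.42 + 0.37 + 0.45 − 0.22 − 0.14 − 0.12 + 0.06 = 0.82

0.82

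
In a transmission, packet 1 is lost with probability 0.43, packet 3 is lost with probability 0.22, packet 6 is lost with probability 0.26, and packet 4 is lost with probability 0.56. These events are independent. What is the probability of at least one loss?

0.85523824

P(none) = (1 − 0.43) × (1 − 0.22) × (1 − 0.26) × (1 − 0.56) = 0.57 × 0.78 × 0.74 × 0.44 = 0.14476176
P(at least one) = 1 − 0.14476176 = 0.85523824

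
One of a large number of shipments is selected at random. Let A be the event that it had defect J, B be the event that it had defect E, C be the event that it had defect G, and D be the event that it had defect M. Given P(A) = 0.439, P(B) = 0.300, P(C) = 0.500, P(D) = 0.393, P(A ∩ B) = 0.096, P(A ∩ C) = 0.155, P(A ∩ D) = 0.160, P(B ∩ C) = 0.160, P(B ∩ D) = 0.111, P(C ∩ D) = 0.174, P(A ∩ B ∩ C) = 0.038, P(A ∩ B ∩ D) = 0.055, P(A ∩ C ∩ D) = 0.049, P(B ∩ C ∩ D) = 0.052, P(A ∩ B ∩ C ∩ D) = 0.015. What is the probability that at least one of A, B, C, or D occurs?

0.955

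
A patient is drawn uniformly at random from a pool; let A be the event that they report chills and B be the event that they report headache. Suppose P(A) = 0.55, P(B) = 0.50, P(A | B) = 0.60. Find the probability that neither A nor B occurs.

P(A ∩ B) = P(B)·P(A|B) = 0.50 × 0.60 = 0.30
P(A ∪ B) = 0.55 + 0.50 − 0.30 = 0.75
P(none) = 1 − 0.75 = 0.25

0.25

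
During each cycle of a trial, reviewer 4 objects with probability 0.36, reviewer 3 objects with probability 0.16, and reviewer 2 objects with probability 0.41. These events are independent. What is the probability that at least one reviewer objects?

Since the events are independent, P(none) is the product of the individual non-occurrence probabilities.
P(none) = (1 − 0.36) × (1 − 0.16) × (1 − 0.41) = 0.64 × 0.84 × 0.59 = 0.317184
P(at least one) = 1 − 0.317184 = 0.682816

0.682816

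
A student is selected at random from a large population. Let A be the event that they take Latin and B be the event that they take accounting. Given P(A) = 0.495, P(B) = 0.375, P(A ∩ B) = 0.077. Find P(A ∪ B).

0.793

By inclusion–exclusion:
P(A ∪ B) = 0.495 + 0.375 − 0.077 = 0.793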